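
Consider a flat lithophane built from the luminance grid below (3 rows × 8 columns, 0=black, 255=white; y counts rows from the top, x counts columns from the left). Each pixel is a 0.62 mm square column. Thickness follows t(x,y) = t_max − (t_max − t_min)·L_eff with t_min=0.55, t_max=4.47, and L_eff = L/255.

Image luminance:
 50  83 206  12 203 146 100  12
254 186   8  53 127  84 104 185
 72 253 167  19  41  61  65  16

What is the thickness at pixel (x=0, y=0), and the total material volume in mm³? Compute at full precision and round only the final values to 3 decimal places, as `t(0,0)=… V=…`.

t(0,0)=3.701 V=26.424

span = t_max - t_min = 4.47 - 0.55 = 3.920
L(0,0) = 50, L_eff = 50/255 = 0.196078
t(0,0) = 4.47 - 3.920·0.196078 = 3.701
Σt over all 3·8 pixels = 438224/6375 ≈ 68.7410196
V = pitch²·Σt = 0.62²·438224/6375 = 26.424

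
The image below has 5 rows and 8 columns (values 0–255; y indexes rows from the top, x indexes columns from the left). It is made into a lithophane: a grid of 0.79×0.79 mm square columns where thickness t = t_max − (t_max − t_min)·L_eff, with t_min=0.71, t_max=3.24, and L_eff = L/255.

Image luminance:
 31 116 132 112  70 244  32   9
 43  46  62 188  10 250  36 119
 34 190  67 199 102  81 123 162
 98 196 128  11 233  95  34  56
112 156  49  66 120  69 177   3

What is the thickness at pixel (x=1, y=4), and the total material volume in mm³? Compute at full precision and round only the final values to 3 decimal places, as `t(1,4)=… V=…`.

t(1,4)=1.692 V=55.737

span = t_max - t_min = 3.24 - 0.71 = 2.530
L(1,4) = 156, L_eff = 156/255 = 0.611765
t(1,4) = 3.24 - 2.530·0.611765 = 1.692
Σt over all 5·8 pixels = 2277367/25500 ≈ 89.3085098
V = pitch²·Σt = 0.79²·2277367/25500 = 55.737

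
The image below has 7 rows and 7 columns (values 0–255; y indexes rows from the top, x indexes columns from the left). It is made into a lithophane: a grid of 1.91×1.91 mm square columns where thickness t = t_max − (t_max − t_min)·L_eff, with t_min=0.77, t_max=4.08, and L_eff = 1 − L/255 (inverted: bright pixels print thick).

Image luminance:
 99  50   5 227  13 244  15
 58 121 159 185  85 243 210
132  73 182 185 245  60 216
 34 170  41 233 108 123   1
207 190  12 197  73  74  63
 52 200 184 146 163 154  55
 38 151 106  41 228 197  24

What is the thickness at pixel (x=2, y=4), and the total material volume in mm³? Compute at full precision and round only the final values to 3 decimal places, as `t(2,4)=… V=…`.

t(2,4)=0.926 V=425.175

span = t_max - t_min = 4.08 - 0.77 = 3.310
L(2,4) = 12, L_eff = 1 - 12/255 = 0.952941 (inverted)
t(2,4) = 4.08 - 3.310·0.952941 = 0.926
Σt over all 7·7 pixels = 990649/8500 ≈ 116.5469412
V = pitch²·Σt = 1.91²·990649/8500 = 425.175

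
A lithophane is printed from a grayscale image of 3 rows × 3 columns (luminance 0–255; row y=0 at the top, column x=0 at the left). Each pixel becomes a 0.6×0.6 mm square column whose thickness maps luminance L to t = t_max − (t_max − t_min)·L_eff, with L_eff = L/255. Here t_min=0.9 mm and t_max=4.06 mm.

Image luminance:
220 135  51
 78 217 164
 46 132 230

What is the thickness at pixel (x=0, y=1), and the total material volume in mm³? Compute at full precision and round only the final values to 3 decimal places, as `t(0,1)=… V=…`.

t(0,1)=3.093 V=7.475

span = t_max - t_min = 4.06 - 0.9 = 3.160
L(0,1) = 78, L_eff = 78/255 = 0.305882
t(0,1) = 4.06 - 3.160·0.305882 = 3.093
Σt over all 3·3 pixels = 264751/12750 ≈ 20.7647843
V = pitch²·Σt = 0.6²·264751/12750 = 7.475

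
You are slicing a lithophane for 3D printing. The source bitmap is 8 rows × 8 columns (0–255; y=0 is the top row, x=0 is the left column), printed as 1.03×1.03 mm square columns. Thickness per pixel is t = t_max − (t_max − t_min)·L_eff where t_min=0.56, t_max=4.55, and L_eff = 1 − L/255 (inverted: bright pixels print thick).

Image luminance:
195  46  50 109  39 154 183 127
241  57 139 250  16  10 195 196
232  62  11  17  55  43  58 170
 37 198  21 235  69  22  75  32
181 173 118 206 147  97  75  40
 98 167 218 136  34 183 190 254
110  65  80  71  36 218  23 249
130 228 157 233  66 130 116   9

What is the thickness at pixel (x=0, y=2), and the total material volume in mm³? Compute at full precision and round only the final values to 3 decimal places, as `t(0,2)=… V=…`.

t(0,2)=4.190 V=163.884

span = t_max - t_min = 4.55 - 0.56 = 3.990
L(0,2) = 232, L_eff = 1 - 232/255 = 0.090196 (inverted)
t(0,2) = 4.55 - 3.990·0.090196 = 4.190
Σt over all 8·8 pixels = 154.476
V = pitch²·Σt = 1.03²·154.476 = 163.884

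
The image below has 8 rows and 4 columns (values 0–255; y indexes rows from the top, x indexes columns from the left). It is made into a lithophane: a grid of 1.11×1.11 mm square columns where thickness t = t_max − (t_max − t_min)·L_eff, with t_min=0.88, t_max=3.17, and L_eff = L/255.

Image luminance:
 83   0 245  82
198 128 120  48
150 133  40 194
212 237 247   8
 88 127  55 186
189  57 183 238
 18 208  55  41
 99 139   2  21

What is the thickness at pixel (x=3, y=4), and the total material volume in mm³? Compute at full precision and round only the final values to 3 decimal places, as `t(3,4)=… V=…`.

span = t_max - t_min = 3.17 - 0.88 = 2.290
L(3,4) = 186, L_eff = 186/255 = 0.729412
t(3,4) = 3.17 - 2.290·0.729412 = 1.500
Σt over all 8·4 pixels = 569807/8500 ≈ 67.0361176
V = pitch²·Σt = 1.11²·569807/8500 = 82.595

t(3,4)=1.500 V=82.595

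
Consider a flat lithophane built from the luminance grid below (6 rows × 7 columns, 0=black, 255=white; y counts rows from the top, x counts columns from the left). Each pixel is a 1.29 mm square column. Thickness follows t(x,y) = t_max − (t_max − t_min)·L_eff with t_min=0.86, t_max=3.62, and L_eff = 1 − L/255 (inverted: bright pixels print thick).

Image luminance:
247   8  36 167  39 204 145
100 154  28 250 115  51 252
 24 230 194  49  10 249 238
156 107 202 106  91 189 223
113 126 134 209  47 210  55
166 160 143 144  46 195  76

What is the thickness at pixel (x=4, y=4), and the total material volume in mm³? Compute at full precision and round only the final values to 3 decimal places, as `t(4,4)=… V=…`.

span = t_max - t_min = 3.62 - 0.86 = 2.760
L(4,4) = 47, L_eff = 1 - 47/255 = 0.815686 (inverted)
t(4,4) = 3.62 - 2.760·0.815686 = 1.369
Σt over all 6·7 pixels = 207579/2125 ≈ 97.6842353
V = pitch²·Σt = 1.29²·207579/2125 = 162.556

t(4,4)=1.369 V=162.556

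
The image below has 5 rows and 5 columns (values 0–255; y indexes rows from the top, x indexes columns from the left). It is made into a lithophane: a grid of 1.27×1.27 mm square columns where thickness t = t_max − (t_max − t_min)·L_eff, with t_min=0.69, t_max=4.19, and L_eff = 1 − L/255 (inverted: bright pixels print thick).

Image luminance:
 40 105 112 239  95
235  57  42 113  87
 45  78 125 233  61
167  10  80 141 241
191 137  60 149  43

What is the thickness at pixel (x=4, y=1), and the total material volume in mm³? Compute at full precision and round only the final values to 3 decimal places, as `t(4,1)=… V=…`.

span = t_max - t_min = 4.19 - 0.69 = 3.500
L(4,1) = 87, L_eff = 1 - 87/255 = 0.658824 (inverted)
t(4,1) = 4.19 - 3.500·0.658824 = 1.884
Σt over all 5·5 pixels = 19333/340 ≈ 56.8617647
V = pitch²·Σt = 1.27²·19333/340 = 91.712

t(4,1)=1.884 V=91.712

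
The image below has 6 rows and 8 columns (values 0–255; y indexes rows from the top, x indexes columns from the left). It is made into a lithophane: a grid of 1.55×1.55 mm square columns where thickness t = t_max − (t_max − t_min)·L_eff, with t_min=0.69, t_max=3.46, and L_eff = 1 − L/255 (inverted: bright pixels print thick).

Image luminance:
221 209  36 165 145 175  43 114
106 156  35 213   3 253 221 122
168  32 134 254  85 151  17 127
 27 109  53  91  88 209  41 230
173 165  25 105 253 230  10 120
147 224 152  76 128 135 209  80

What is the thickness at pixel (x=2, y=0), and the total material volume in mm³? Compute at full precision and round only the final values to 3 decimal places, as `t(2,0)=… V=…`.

t(2,0)=1.081 V=243.073

span = t_max - t_min = 3.46 - 0.69 = 2.770
L(2,0) = 36, L_eff = 1 - 36/255 = 0.858824 (inverted)
t(2,0) = 3.46 - 2.770·0.858824 = 1.081
Σt over all 6·8 pixels = 515993/5100 ≈ 101.1750980
V = pitch²·Σt = 1.55²·515993/5100 = 243.073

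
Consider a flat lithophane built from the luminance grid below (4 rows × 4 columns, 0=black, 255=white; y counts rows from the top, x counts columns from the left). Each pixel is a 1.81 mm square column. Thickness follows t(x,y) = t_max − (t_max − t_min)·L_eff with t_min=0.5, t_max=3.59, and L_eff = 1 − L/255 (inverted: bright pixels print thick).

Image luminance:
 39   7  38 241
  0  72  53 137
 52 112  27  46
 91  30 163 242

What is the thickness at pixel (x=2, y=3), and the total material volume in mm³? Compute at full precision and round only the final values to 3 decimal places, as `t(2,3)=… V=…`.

t(2,3)=2.475 V=79.802

span = t_max - t_min = 3.59 - 0.5 = 3.090
L(2,3) = 163, L_eff = 1 - 163/255 = 0.360784 (inverted)
t(2,3) = 3.59 - 3.090·0.360784 = 2.475
Σt over all 4·4 pixels = 4141/170 ≈ 24.3588235
V = pitch²·Σt = 1.81²·4141/170 = 79.802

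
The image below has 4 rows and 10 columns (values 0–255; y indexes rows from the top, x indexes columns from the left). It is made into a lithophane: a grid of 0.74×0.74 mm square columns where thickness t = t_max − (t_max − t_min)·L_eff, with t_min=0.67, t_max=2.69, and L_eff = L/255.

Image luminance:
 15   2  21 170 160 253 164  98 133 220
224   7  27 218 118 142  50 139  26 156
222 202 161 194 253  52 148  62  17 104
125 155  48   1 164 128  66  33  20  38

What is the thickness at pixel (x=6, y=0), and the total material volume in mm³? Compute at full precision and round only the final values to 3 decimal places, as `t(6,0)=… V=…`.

span = t_max - t_min = 2.69 - 0.67 = 2.020
L(6,0) = 164, L_eff = 164/255 = 0.643137
t(6,0) = 2.69 - 2.020·0.643137 = 1.391
Σt over all 4·10 pixels = 152294/2125 ≈ 71.6677647
V = pitch²·Σt = 0.74²·152294/2125 = 39.245

t(6,0)=1.391 V=39.245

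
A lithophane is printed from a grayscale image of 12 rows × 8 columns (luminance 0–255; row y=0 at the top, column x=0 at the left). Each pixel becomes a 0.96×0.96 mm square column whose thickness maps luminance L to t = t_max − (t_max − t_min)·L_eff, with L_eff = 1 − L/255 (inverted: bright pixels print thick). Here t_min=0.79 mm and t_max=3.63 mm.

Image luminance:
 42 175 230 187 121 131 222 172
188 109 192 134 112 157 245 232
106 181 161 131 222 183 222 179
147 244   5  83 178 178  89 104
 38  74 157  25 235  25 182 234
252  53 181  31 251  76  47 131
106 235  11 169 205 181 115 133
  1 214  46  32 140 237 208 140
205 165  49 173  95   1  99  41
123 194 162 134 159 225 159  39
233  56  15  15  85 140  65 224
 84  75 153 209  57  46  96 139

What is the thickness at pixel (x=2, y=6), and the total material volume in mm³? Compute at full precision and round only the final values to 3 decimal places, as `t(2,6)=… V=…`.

t(2,6)=0.913 V=202.732

span = t_max - t_min = 3.63 - 0.79 = 2.840
L(2,6) = 11, L_eff = 1 - 11/255 = 0.956863 (inverted)
t(2,6) = 3.63 - 2.840·0.956863 = 0.913
Σt over all 12·8 pixels = 467454/2125 ≈ 219.9783529
V = pitch²·Σt = 0.96²·467454/2125 = 202.732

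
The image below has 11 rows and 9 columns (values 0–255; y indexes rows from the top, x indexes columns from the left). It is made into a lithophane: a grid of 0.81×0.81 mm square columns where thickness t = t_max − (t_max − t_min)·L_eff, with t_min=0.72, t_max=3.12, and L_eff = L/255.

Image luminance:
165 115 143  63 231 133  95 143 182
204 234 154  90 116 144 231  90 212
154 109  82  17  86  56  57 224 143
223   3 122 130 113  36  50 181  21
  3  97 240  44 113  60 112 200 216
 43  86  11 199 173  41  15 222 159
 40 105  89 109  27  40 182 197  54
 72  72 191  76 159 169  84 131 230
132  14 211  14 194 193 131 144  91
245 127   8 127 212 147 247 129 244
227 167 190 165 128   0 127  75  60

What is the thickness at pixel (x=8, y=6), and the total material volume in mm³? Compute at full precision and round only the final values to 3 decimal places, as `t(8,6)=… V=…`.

span = t_max - t_min = 3.12 - 0.72 = 2.400
L(8,6) = 54, L_eff = 54/255 = 0.211765
t(8,6) = 3.12 - 2.400·0.211765 = 2.612
Σt over all 11·9 pixels = 81826/425 ≈ 192.5317647
V = pitch²·Σt = 0.81²·81826/425 = 126.320

t(8,6)=2.612 V=126.320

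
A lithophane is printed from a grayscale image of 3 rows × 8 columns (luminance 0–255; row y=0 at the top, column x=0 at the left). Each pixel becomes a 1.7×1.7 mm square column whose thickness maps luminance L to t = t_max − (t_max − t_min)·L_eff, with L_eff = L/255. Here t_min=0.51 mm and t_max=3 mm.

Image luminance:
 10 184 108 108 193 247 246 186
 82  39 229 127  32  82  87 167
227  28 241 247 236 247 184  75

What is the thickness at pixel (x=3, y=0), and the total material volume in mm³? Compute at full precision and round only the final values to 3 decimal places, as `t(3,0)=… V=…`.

span = t_max - t_min = 3 - 0.51 = 2.490
L(3,0) = 108, L_eff = 108/255 = 0.423529
t(3,0) = 3 - 2.490·0.423529 = 1.945
Σt over all 3·8 pixels = 78051/2125 ≈ 36.7298824
V = pitch²·Σt = 1.7²·78051/2125 = 106.149

t(3,0)=1.945 V=106.149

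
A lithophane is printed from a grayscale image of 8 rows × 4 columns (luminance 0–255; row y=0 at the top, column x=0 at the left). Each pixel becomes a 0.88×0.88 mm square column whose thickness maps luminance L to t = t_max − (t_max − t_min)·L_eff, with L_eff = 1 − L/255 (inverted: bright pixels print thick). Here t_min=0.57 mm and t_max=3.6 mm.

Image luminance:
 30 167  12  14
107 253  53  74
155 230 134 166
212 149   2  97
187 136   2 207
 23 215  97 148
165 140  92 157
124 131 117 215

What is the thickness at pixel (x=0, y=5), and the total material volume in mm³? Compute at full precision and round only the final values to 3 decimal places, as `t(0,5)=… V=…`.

span = t_max - t_min = 3.6 - 0.57 = 3.030
L(0,5) = 23, L_eff = 1 - 23/255 = 0.909804 (inverted)
t(0,5) = 3.6 - 3.030·0.909804 = 0.843
Σt over all 8·4 pixels = 560151/8500 ≈ 65.9001176
V = pitch²·Σt = 0.88²·560151/8500 = 51.033

t(0,5)=0.843 V=51.033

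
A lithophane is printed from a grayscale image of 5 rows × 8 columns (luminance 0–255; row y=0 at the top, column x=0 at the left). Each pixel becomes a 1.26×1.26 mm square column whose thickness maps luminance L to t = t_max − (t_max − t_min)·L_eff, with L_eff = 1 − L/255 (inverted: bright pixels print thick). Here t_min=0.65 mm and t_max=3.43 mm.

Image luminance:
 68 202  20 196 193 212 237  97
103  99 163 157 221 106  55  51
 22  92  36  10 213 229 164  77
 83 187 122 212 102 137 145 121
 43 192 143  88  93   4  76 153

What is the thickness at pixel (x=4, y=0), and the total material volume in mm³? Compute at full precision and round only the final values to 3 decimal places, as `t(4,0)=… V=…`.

t(4,0)=2.754 V=126.502

span = t_max - t_min = 3.43 - 0.65 = 2.780
L(4,0) = 193, L_eff = 1 - 193/255 = 0.243137 (inverted)
t(4,0) = 3.43 - 2.780·0.243137 = 2.754
Σt over all 5·8 pixels = 507968/6375 ≈ 79.6812549
V = pitch²·Σt = 1.26²·507968/6375 = 126.502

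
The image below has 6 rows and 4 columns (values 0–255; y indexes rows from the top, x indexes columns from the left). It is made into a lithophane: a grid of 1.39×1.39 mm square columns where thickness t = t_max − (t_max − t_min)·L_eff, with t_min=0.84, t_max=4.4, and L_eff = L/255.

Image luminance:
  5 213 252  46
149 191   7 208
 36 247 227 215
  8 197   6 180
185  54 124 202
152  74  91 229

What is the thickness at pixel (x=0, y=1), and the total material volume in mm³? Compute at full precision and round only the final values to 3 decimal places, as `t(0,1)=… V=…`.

t(0,1)=2.320 V=115.071

span = t_max - t_min = 4.4 - 0.84 = 3.560
L(0,1) = 149, L_eff = 149/255 = 0.584314
t(0,1) = 4.4 - 3.560·0.584314 = 2.320
Σt over all 6·4 pixels = 22334/375 ≈ 59.5573333
V = pitch²·Σt = 1.39²·22334/375 = 115.071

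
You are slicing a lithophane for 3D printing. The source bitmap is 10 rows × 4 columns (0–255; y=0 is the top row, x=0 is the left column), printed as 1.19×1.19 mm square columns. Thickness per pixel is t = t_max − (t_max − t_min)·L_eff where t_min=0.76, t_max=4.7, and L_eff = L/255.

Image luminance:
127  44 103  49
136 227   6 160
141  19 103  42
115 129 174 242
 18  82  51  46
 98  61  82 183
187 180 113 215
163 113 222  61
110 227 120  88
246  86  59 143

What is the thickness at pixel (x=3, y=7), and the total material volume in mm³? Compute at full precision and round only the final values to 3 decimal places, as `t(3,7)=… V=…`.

t(3,7)=3.757 V=161.837

span = t_max - t_min = 4.7 - 0.76 = 3.940
L(3,7) = 61, L_eff = 61/255 = 0.239216
t(3,7) = 4.7 - 3.940·0.239216 = 3.757
Σt over all 10·4 pixels = 1457113/12750 ≈ 114.2833725
V = pitch²·Σt = 1.19²·1457113/12750 = 161.837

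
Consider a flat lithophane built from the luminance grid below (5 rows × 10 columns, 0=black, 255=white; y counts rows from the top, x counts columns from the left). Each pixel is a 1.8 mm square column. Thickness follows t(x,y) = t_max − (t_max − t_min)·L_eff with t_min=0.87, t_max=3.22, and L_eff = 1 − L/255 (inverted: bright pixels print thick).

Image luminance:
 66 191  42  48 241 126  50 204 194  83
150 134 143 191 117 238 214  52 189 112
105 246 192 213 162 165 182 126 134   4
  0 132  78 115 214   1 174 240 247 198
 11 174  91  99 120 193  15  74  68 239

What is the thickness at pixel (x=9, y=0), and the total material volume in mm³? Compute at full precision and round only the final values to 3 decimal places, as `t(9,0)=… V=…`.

span = t_max - t_min = 3.22 - 0.87 = 2.350
L(9,0) = 83, L_eff = 1 - 83/255 = 0.674510 (inverted)
t(9,0) = 3.22 - 2.350·0.674510 = 1.635
Σt over all 5·10 pixels = 541309/5100 ≈ 106.1390196
V = pitch²·Σt = 1.8²·541309/5100 = 343.890

t(9,0)=1.635 V=343.890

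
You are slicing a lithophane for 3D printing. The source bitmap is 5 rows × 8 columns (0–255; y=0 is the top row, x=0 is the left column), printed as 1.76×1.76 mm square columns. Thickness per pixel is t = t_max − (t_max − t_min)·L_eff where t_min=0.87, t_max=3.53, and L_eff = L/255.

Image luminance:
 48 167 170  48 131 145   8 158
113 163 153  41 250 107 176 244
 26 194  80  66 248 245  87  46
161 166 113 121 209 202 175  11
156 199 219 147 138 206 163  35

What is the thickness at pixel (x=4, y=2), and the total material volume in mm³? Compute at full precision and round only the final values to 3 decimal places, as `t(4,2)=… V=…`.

t(4,2)=0.943 V=258.533

span = t_max - t_min = 3.53 - 0.87 = 2.660
L(4,2) = 248, L_eff = 248/255 = 0.972549
t(4,2) = 3.53 - 2.660·0.972549 = 0.943
Σt over all 5·8 pixels = 70943/850 ≈ 83.4623529
V = pitch²·Σt = 1.76²·70943/850 = 258.533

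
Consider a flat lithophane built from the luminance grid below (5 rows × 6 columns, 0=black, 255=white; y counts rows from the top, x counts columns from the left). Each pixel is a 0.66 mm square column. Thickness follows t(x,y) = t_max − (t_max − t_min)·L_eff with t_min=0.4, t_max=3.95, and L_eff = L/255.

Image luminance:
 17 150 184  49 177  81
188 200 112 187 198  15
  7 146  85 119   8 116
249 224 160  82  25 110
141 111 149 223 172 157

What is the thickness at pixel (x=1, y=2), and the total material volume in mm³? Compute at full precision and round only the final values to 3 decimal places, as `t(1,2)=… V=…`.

t(1,2)=1.917 V=28.320

span = t_max - t_min = 3.95 - 0.4 = 3.550
L(1,2) = 146, L_eff = 146/255 = 0.572549
t(1,2) = 3.95 - 3.550·0.572549 = 1.917
Σt over all 5·6 pixels = 4876/75 ≈ 65.0133333
V = pitch²·Σt = 0.66²·4876/75 = 28.320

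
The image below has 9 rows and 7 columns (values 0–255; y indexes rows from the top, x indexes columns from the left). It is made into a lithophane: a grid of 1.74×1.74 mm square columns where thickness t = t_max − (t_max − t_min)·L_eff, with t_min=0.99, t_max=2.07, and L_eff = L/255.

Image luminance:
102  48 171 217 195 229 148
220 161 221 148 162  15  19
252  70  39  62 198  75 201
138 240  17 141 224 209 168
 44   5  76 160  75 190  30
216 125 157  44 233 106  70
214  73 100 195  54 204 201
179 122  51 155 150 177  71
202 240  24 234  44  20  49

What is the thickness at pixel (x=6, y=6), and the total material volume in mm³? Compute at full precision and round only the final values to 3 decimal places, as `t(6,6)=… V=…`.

t(6,6)=1.219 V=287.374

span = t_max - t_min = 2.07 - 0.99 = 1.080
L(6,6) = 201, L_eff = 201/255 = 0.788235
t(6,6) = 2.07 - 1.080·0.788235 = 1.219
Σt over all 9·7 pixels = 161361/1700 ≈ 94.9182353
V = pitch²·Σt = 1.74²·161361/1700 = 287.374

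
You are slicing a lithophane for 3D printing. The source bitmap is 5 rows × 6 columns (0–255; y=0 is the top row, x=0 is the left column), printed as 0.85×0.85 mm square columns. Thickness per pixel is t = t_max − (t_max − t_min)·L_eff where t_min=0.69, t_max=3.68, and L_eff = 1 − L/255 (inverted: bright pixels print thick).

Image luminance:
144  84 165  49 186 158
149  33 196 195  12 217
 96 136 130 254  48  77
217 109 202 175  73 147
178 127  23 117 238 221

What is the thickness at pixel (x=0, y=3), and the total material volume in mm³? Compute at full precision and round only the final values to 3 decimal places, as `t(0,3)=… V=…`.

span = t_max - t_min = 3.68 - 0.69 = 2.990
L(0,3) = 217, L_eff = 1 - 217/255 = 0.149020 (inverted)
t(0,3) = 3.68 - 2.990·0.149020 = 3.234
Σt over all 5·6 pixels = 885247/12750 ≈ 69.4311373
V = pitch²·Σt = 0.85²·885247/12750 = 50.164

t(0,3)=3.234 V=50.164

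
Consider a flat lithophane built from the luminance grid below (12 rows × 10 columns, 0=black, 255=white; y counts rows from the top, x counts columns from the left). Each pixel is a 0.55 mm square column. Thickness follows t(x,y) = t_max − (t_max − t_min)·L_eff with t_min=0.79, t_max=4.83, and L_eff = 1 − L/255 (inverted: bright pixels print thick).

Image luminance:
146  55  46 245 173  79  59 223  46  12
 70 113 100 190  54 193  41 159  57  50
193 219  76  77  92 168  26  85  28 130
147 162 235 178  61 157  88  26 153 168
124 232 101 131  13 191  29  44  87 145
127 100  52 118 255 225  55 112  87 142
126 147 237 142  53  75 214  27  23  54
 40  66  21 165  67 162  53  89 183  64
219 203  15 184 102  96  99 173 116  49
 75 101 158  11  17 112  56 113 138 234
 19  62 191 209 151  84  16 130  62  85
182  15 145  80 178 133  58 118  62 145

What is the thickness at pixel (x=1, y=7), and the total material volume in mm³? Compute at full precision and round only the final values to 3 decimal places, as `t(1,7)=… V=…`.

t(1,7)=1.836 V=92.677

span = t_max - t_min = 4.83 - 0.79 = 4.040
L(1,7) = 66, L_eff = 1 - 66/255 = 0.741176 (inverted)
t(1,7) = 4.83 - 4.040·0.741176 = 1.836
Σt over all 12·10 pixels = 1953104/6375 ≈ 306.3692549
V = pitch²·Σt = 0.55²·1953104/6375 = 92.677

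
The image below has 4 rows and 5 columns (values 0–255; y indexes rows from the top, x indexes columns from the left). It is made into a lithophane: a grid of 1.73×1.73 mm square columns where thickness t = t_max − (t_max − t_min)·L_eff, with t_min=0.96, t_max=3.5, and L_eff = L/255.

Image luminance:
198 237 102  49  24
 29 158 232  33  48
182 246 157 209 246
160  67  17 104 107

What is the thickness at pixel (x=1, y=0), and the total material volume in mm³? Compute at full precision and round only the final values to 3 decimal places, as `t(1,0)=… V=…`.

t(1,0)=1.139 V=131.844

span = t_max - t_min = 3.5 - 0.96 = 2.540
L(1,0) = 237, L_eff = 237/255 = 0.929412
t(1,0) = 3.5 - 2.540·0.929412 = 1.139
Σt over all 4·5 pixels = 112333/2550 ≈ 44.0521569
V = pitch²·Σt = 1.73²·112333/2550 = 131.844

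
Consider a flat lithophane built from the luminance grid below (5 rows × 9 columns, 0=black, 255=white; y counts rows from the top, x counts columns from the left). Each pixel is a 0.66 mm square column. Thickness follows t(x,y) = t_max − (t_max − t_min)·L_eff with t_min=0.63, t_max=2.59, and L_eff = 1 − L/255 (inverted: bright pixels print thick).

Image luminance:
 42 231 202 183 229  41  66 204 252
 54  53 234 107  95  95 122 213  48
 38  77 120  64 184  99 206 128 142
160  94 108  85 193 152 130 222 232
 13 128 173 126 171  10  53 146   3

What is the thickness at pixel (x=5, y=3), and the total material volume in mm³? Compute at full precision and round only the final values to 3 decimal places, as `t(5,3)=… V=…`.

span = t_max - t_min = 2.59 - 0.63 = 1.960
L(5,3) = 152, L_eff = 1 - 152/255 = 0.403922 (inverted)
t(5,3) = 2.59 - 1.960·0.403922 = 1.798
Σt over all 5·9 pixels = 1845613/25500 ≈ 72.3769804
V = pitch²·Σt = 0.66²·1845613/25500 = 31.527

t(5,3)=1.798 V=31.527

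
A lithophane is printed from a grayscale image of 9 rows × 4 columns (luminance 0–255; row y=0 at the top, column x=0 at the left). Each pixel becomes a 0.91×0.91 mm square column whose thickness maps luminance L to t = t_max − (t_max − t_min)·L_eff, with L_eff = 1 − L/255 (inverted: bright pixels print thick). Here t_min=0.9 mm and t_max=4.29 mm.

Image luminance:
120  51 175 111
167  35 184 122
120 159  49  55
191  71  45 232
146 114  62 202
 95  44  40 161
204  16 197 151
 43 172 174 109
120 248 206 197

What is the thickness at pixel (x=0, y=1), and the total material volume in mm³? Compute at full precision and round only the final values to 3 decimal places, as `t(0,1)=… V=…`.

span = t_max - t_min = 4.29 - 0.9 = 3.390
L(0,1) = 167, L_eff = 1 - 167/255 = 0.345098 (inverted)
t(0,1) = 4.29 - 3.390·0.345098 = 3.120
Σt over all 9·4 pixels = 198461/2125 ≈ 93.3934118
V = pitch²·Σt = 0.91²·198461/2125 = 77.339

t(0,1)=3.120 V=77.339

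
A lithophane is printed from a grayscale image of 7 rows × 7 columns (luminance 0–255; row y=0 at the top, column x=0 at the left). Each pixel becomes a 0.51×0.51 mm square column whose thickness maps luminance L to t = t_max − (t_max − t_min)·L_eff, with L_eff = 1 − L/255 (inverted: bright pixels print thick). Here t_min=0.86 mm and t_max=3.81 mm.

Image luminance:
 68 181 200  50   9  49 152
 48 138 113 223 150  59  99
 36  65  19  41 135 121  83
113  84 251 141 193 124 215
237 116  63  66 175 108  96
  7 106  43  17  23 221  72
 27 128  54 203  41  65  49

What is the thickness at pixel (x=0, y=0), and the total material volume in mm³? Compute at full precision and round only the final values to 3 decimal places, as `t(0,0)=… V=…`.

span = t_max - t_min = 3.81 - 0.86 = 2.950
L(0,0) = 68, L_eff = 1 - 68/255 = 0.733333 (inverted)
t(0,0) = 3.81 - 2.950·0.733333 = 1.647
Σt over all 7·7 pixels = 514457/5100 ≈ 100.8739216
V = pitch²·Σt = 0.51²·514457/5100 = 26.237

t(0,0)=1.647 V=26.237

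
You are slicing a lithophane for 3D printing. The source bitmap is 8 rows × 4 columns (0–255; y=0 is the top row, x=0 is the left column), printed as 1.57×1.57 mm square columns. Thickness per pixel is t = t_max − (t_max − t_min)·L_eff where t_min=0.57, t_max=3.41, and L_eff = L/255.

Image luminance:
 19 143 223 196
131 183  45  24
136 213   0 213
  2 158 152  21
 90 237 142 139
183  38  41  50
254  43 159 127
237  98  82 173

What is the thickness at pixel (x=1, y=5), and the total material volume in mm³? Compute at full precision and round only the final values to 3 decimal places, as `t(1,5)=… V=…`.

t(1,5)=2.987 V=160.479

span = t_max - t_min = 3.41 - 0.57 = 2.840
L(1,5) = 38, L_eff = 38/255 = 0.149020
t(1,5) = 3.41 - 2.840·0.149020 = 2.987
Σt over all 8·4 pixels = 415048/6375 ≈ 65.1055686
V = pitch²·Σt = 1.57²·415048/6375 = 160.479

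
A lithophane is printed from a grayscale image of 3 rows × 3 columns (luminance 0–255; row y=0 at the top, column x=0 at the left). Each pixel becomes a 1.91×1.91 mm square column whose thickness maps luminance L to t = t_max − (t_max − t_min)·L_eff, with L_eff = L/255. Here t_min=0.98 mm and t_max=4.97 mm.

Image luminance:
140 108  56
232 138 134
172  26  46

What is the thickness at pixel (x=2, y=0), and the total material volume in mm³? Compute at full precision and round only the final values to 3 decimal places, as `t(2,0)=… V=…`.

t(2,0)=4.094 V=103.129

span = t_max - t_min = 4.97 - 0.98 = 3.990
L(2,0) = 56, L_eff = 56/255 = 0.219608
t(2,0) = 4.97 - 3.990·0.219608 = 4.094
Σt over all 3·3 pixels = 240289/8500 ≈ 28.2692941
V = pitch²·Σt = 1.91²·240289/8500 = 103.129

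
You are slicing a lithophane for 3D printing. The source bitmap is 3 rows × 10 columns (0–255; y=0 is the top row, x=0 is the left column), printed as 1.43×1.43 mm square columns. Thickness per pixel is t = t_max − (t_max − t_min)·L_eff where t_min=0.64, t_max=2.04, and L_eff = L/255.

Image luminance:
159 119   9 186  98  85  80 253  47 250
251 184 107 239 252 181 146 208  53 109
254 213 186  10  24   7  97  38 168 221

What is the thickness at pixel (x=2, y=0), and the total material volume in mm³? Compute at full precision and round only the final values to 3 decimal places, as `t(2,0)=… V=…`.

span = t_max - t_min = 2.04 - 0.64 = 1.400
L(2,0) = 9, L_eff = 9/255 = 0.035294
t(2,0) = 2.04 - 1.400·0.035294 = 1.991
Σt over all 3·10 pixels = 48392/1275 ≈ 37.9545098
V = pitch²·Σt = 1.43²·48392/1275 = 77.613

t(2,0)=1.991 V=77.613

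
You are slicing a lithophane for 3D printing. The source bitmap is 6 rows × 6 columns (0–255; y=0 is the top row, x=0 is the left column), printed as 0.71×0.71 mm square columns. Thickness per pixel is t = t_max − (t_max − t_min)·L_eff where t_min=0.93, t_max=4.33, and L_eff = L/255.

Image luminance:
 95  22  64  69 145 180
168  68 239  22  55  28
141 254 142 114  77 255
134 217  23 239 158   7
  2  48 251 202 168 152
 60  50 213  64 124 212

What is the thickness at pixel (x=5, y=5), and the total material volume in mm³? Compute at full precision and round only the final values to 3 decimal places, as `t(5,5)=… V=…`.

t(5,5)=1.503 V=48.589

span = t_max - t_min = 4.33 - 0.93 = 3.400
L(5,5) = 212, L_eff = 212/255 = 0.831373
t(5,5) = 4.33 - 3.400·0.831373 = 1.503
Σt over all 6·6 pixels = 7229/75 ≈ 96.3866667
V = pitch²·Σt = 0.71²·7229/75 = 48.589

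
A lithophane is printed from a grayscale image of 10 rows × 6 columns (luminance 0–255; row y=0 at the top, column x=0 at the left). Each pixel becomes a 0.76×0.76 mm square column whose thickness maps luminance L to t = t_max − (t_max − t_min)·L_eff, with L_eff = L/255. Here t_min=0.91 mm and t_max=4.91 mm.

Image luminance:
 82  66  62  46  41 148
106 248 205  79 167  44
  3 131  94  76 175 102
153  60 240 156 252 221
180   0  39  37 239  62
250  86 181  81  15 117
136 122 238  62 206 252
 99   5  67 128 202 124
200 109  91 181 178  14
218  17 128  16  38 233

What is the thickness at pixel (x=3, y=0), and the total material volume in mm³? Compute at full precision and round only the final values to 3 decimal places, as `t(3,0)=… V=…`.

span = t_max - t_min = 4.91 - 0.91 = 4.000
L(3,0) = 46, L_eff = 46/255 = 0.180392
t(3,0) = 4.91 - 4.000·0.180392 = 4.188
Σt over all 10·6 pixels = 15297/85 ≈ 179.9647059
V = pitch²·Σt = 0.76²·15297/85 = 103.948

t(3,0)=4.188 V=103.948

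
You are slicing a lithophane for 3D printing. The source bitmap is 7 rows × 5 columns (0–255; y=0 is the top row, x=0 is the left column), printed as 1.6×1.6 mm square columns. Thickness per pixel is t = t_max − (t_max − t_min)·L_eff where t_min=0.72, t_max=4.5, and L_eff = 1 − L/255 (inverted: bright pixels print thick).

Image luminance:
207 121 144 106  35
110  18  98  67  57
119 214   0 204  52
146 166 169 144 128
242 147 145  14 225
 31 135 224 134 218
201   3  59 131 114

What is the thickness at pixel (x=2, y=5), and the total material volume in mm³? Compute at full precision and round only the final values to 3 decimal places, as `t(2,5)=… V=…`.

span = t_max - t_min = 4.5 - 0.72 = 3.780
L(2,5) = 224, L_eff = 1 - 224/255 = 0.121569 (inverted)
t(2,5) = 4.5 - 3.780·0.121569 = 4.040
Σt over all 7·5 pixels = 189882/2125 ≈ 89.3562353
V = pitch²·Σt = 1.6²·189882/2125 = 228.752

t(2,5)=4.040 V=228.752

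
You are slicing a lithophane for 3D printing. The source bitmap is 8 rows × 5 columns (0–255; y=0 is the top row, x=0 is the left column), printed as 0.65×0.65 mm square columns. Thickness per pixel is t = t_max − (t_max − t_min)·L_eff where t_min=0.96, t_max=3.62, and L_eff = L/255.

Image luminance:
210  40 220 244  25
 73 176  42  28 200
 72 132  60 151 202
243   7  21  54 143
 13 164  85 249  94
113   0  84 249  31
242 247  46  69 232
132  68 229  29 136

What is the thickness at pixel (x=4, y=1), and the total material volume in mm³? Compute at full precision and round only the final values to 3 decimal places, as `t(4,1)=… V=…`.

span = t_max - t_min = 3.62 - 0.96 = 2.660
L(4,1) = 200, L_eff = 200/255 = 0.784314
t(4,1) = 3.62 - 2.660·0.784314 = 1.534
Σt over all 8·5 pixels = 240097/2550 ≈ 94.1556863
V = pitch²·Σt = 0.65²·240097/2550 = 39.781

t(4,1)=1.534 V=39.781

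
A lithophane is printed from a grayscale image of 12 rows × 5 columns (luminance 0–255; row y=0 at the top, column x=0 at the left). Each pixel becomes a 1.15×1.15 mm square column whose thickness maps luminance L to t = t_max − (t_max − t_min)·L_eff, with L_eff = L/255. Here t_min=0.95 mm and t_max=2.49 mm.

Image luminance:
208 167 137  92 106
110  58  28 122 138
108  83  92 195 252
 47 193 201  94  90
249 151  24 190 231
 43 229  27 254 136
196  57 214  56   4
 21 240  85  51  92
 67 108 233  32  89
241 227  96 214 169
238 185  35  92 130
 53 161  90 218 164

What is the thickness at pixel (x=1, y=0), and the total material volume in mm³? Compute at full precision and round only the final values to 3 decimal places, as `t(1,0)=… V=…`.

t(1,0)=1.481 V=134.381

span = t_max - t_min = 2.49 - 0.95 = 1.540
L(1,0) = 167, L_eff = 167/255 = 0.654902
t(1,0) = 2.49 - 1.540·0.654902 = 1.481
Σt over all 12·5 pixels = 1295549/12750 ≈ 101.6116863
V = pitch²·Σt = 1.15²·1295549/12750 = 134.381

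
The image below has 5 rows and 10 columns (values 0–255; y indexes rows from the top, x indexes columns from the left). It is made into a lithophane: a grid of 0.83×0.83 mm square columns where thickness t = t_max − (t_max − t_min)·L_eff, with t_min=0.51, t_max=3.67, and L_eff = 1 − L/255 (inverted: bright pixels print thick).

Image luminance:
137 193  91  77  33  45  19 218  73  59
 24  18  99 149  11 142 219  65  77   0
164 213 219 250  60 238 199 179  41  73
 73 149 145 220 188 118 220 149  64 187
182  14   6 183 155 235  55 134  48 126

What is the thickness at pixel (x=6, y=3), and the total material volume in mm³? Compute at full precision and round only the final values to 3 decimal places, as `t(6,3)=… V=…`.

span = t_max - t_min = 3.67 - 0.51 = 3.160
L(6,3) = 220, L_eff = 1 - 220/255 = 0.137255 (inverted)
t(6,3) = 3.67 - 3.160·0.137255 = 3.236
Σt over all 5·10 pixels = 426271/4250 ≈ 100.2990588
V = pitch²·Σt = 0.83²·426271/4250 = 69.096

t(6,3)=3.236 V=69.096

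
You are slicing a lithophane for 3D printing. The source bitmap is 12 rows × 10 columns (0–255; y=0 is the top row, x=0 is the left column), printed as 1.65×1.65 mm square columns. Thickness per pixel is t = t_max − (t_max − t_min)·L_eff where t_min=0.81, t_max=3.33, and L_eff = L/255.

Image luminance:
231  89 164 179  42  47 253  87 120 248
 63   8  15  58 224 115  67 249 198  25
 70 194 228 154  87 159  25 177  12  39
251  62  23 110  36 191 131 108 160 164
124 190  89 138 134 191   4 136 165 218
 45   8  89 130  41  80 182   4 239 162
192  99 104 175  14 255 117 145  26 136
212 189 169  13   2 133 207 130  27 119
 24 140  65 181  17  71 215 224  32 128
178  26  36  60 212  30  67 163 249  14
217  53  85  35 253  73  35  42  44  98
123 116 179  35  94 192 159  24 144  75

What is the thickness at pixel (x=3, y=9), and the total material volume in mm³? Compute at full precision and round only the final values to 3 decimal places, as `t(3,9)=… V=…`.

t(3,9)=2.737 V=713.828

span = t_max - t_min = 3.33 - 0.81 = 2.520
L(3,9) = 60, L_eff = 60/255 = 0.235294
t(3,9) = 3.33 - 2.520·0.235294 = 2.737
Σt over all 12·10 pixels = 557166/2125 ≈ 262.1957647
V = pitch²·Σt = 1.65²·557166/2125 = 713.828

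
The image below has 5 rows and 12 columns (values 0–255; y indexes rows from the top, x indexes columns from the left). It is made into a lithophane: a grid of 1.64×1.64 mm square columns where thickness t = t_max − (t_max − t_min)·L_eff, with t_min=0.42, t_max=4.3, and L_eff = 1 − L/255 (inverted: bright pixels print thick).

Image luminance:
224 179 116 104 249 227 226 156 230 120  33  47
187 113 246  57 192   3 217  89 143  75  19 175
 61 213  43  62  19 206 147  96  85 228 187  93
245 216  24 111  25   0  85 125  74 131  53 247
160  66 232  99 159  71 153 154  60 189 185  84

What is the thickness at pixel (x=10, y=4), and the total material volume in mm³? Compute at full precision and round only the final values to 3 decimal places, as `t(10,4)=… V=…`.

span = t_max - t_min = 4.3 - 0.42 = 3.880
L(10,4) = 185, L_eff = 1 - 185/255 = 0.274510 (inverted)
t(10,4) = 4.3 - 3.880·0.274510 = 3.235
Σt over all 5·12 pixels = 61247/425 ≈ 144.1105882
V = pitch²·Σt = 1.64²·61247/425 = 387.600

t(10,4)=3.235 V=387.600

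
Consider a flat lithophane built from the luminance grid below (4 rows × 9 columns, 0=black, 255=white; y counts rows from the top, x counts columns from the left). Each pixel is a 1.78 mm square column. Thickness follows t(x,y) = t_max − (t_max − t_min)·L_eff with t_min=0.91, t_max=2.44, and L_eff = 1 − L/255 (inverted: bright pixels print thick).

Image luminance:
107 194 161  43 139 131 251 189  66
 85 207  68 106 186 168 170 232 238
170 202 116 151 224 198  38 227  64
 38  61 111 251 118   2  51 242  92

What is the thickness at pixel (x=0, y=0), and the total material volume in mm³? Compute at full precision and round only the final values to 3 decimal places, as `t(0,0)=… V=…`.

t(0,0)=1.552 V=200.693

span = t_max - t_min = 2.44 - 0.91 = 1.530
L(0,0) = 107, L_eff = 1 - 107/255 = 0.580392 (inverted)
t(0,0) = 2.44 - 1.530·0.580392 = 1.552
Σt over all 4·9 pixels = 63.342
V = pitch²·Σt = 1.78²·63.342 = 200.693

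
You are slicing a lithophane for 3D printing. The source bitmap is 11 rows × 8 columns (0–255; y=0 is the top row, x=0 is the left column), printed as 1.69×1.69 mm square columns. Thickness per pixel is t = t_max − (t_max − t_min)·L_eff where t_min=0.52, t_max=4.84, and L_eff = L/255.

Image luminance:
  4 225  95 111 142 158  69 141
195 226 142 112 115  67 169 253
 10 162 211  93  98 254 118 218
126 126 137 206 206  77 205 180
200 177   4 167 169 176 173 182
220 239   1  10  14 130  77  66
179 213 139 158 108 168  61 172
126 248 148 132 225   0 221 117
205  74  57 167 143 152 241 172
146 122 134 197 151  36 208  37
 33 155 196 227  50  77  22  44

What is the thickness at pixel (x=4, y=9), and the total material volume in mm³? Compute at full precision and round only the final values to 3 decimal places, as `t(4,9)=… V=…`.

span = t_max - t_min = 4.84 - 0.52 = 4.320
L(4,9) = 151, L_eff = 151/255 = 0.592157
t(4,9) = 4.84 - 4.320·0.592157 = 2.282
Σt over all 11·8 pixels = 468868/2125 ≈ 220.6437647
V = pitch²·Σt = 1.69²·468868/2125 = 630.181

t(4,9)=2.282 V=630.181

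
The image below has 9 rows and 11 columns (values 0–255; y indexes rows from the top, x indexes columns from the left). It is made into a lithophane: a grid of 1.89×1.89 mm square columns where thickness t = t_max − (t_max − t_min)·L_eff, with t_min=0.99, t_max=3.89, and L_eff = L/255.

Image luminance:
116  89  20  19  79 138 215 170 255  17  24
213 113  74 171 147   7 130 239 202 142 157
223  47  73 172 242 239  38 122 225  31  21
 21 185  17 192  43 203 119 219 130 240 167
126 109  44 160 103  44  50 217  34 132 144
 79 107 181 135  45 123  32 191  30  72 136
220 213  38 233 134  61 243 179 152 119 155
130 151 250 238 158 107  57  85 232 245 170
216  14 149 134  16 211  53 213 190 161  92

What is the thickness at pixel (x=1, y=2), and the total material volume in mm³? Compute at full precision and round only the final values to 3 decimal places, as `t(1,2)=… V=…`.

span = t_max - t_min = 3.89 - 0.99 = 2.900
L(1,2) = 47, L_eff = 47/255 = 0.184314
t(1,2) = 3.89 - 2.900·0.184314 = 3.355
Σt over all 9·11 pixels = 1208959/5100 ≈ 237.0507843
V = pitch²·Σt = 1.89²·1208959/5100 = 846.769

t(1,2)=3.355 V=846.769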